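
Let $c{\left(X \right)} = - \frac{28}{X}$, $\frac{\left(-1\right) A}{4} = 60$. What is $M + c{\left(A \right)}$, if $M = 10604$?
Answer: $\frac{636247}{60} \approx 10604.0$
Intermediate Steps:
$A = -240$ ($A = \left(-4\right) 60 = -240$)
$M + c{\left(A \right)} = 10604 - \frac{28}{-240} = 10604 - - \frac{7}{60} = 10604 + \frac{7}{60} = \frac{636247}{60}$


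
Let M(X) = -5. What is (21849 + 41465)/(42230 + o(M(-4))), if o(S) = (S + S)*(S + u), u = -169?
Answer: 31657/21985 ≈ 1.4399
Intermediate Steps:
o(S) = 2*S*(-169 + S) (o(S) = (S + S)*(S - 169) = (2*S)*(-169 + S) = 2*S*(-169 + S))
(21849 + 41465)/(42230 + o(M(-4))) = (21849 + 41465)/(42230 + 2*(-5)*(-169 - 5)) = 63314/(42230 + 2*(-5)*(-174)) = 63314/(42230 + 1740) = 63314/43970 = 63314*(1/43970) = 31657/21985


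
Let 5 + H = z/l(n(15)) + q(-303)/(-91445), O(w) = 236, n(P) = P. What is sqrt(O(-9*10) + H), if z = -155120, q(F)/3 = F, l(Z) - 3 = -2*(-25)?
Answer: 4*I*sqrt(3957642277738405)/4846585 ≈ 51.921*I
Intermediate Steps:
l(Z) = 53 (l(Z) = 3 - 2*(-25) = 3 + 50 = 53)
q(F) = 3*F
H = -14209133148/4846585 (H = -5 + (-155120/53 + (3*(-303))/(-91445)) = -5 + (-155120*1/53 - 909*(-1/91445)) = -5 + (-155120/53 + 909/91445) = -5 - 14184900223/4846585 = -14209133148/4846585 ≈ -2931.8)
sqrt(O(-9*10) + H) = sqrt(236 - 14209133148/4846585) = sqrt(-13065339088/4846585) = 4*I*sqrt(3957642277738405)/4846585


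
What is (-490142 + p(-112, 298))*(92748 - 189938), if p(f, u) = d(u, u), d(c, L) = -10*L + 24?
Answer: 47924194620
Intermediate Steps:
d(c, L) = 24 - 10*L
p(f, u) = 24 - 10*u
(-490142 + p(-112, 298))*(92748 - 189938) = (-490142 + (24 - 10*298))*(92748 - 189938) = (-490142 + (24 - 2980))*(-97190) = (-490142 - 2956)*(-97190) = -493098*(-97190) = 47924194620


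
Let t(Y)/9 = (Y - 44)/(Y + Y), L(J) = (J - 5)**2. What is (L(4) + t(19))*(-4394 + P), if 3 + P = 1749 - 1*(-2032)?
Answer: 57596/19 ≈ 3031.4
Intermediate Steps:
L(J) = (-5 + J)**2
t(Y) = 9*(-44 + Y)/(2*Y) (t(Y) = 9*((Y - 44)/(Y + Y)) = 9*((-44 + Y)/((2*Y))) = 9*((-44 + Y)*(1/(2*Y))) = 9*((-44 + Y)/(2*Y)) = 9*(-44 + Y)/(2*Y))
P = 3778 (P = -3 + (1749 - 1*(-2032)) = -3 + (1749 + 2032) = -3 + 3781 = 3778)
(L(4) + t(19))*(-4394 + P) = ((-5 + 4)**2 + (9/2 - 198/19))*(-4394 + 3778) = ((-1)**2 + (9/2 - 198*1/19))*(-616) = (1 + (9/2 - 198/19))*(-616) = (1 - 225/38)*(-616) = -187/38*(-616) = 57596/19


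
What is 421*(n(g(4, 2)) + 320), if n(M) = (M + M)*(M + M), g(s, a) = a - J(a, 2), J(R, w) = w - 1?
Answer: 136404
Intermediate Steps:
J(R, w) = -1 + w
g(s, a) = -1 + a (g(s, a) = a - (-1 + 2) = a - 1*1 = a - 1 = -1 + a)
n(M) = 4*M² (n(M) = (2*M)*(2*M) = 4*M²)
421*(n(g(4, 2)) + 320) = 421*(4*(-1 + 2)² + 320) = 421*(4*1² + 320) = 421*(4*1 + 320) = 421*(4 + 320) = 421*324 = 136404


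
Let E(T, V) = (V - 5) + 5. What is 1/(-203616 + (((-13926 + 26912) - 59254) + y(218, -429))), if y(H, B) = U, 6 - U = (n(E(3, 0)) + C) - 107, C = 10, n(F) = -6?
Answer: -1/249775 ≈ -4.0036e-6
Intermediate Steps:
E(T, V) = V (E(T, V) = (-5 + V) + 5 = V)
U = 109 (U = 6 - ((-6 + 10) - 107) = 6 - (4 - 107) = 6 - 1*(-103) = 6 + 103 = 109)
y(H, B) = 109
1/(-203616 + (((-13926 + 26912) - 59254) + y(218, -429))) = 1/(-203616 + (((-13926 + 26912) - 59254) + 109)) = 1/(-203616 + ((12986 - 59254) + 109)) = 1/(-203616 + (-46268 + 109)) = 1/(-203616 - 46159) = 1/(-249775) = -1/249775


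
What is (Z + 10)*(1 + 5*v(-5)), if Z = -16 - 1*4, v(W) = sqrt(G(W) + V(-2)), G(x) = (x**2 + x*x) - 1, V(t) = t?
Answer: -10 - 50*sqrt(47) ≈ -352.78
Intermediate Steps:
G(x) = -1 + 2*x**2 (G(x) = (x**2 + x**2) - 1 = 2*x**2 - 1 = -1 + 2*x**2)
v(W) = sqrt(-3 + 2*W**2) (v(W) = sqrt((-1 + 2*W**2) - 2) = sqrt(-3 + 2*W**2))
Z = -20 (Z = -16 - 4 = -20)
(Z + 10)*(1 + 5*v(-5)) = (-20 + 10)*(1 + 5*sqrt(-3 + 2*(-5)**2)) = -10*(1 + 5*sqrt(-3 + 2*25)) = -10*(1 + 5*sqrt(-3 + 50)) = -10*(1 + 5*sqrt(47)) = -10 - 50*sqrt(47)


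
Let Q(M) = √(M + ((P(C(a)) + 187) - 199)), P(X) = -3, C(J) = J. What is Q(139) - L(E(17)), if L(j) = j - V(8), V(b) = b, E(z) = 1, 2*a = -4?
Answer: 7 + 2*√31 ≈ 18.136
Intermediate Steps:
a = -2 (a = (½)*(-4) = -2)
L(j) = -8 + j (L(j) = j - 1*8 = j - 8 = -8 + j)
Q(M) = √(-15 + M) (Q(M) = √(M + ((-3 + 187) - 199)) = √(M + (184 - 199)) = √(M - 15) = √(-15 + M))
Q(139) - L(E(17)) = √(-15 + 139) - (-8 + 1) = √124 - 1*(-7) = 2*√31 + 7 = 7 + 2*√31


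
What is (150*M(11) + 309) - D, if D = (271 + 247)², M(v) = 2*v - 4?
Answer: -265315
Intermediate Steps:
M(v) = -4 + 2*v
D = 268324 (D = 518² = 268324)
(150*M(11) + 309) - D = (150*(-4 + 2*11) + 309) - 1*268324 = (150*(-4 + 22) + 309) - 268324 = (150*18 + 309) - 268324 = (2700 + 309) - 268324 = 3009 - 268324 = -265315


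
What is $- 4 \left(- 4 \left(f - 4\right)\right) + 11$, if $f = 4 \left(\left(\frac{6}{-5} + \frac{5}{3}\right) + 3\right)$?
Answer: $\frac{2533}{15} \approx 168.87$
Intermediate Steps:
$f = \frac{208}{15}$ ($f = 4 \left(\left(6 \left(- \frac{1}{5}\right) + 5 \cdot \frac{1}{3}\right) + 3\right) = 4 \left(\left(- \frac{6}{5} + \frac{5}{3}\right) + 3\right) = 4 \left(\frac{7}{15} + 3\right) = 4 \cdot \frac{52}{15} = \frac{208}{15} \approx 13.867$)
$- 4 \left(- 4 \left(f - 4\right)\right) + 11 = - 4 \left(- 4 \left(\frac{208}{15} - 4\right)\right) + 11 = - 4 \left(\left(-4\right) \frac{148}{15}\right) + 11 = \left(-4\right) \left(- \frac{592}{15}\right) + 11 = \frac{2368}{15} + 11 = \frac{2533}{15}$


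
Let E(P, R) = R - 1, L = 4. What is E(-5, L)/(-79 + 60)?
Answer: -3/19 ≈ -0.15789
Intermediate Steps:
E(P, R) = -1 + R
E(-5, L)/(-79 + 60) = (-1 + 4)/(-79 + 60) = 3/(-19) = 3*(-1/19) = -3/19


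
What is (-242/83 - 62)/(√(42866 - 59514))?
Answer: 1347*I*√4162/172723 ≈ 0.50312*I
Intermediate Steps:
(-242/83 - 62)/(√(42866 - 59514)) = ((1/83)*(-242) - 62)/(√(-16648)) = (-242/83 - 62)/((2*I*√4162)) = -(-1347)*I*√4162/172723 = 1347*I*√4162/172723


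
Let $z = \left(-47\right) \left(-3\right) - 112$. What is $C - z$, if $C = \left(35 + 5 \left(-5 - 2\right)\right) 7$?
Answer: $-29$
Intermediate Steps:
$z = 29$ ($z = 141 - 112 = 29$)
$C = 0$ ($C = \left(35 + 5 \left(-7\right)\right) 7 = \left(35 - 35\right) 7 = 0 \cdot 7 = 0$)
$C - z = 0 - 29 = -29$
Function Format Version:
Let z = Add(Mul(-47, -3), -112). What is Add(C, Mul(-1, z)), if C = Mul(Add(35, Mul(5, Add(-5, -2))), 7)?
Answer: -29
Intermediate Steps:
z = 29 (z = Add(141, -112) = 29)
C = 0 (C = Mul(Add(35, Mul(5, -7)), 7) = Mul(Add(35, -35), 7) = Mul(0, 7) = 0)
Add(C, Mul(-1, z)) = Add(0, Mul(-1, 29)) = Add(0, -29) = -29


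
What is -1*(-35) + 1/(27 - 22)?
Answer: 176/5 ≈ 35.200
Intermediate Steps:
-1*(-35) + 1/(27 - 22) = 35 + 1/5 = 35 + ⅕ = 176/5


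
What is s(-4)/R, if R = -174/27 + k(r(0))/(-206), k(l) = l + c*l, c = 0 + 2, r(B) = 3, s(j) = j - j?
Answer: 0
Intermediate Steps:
s(j) = 0
c = 2
k(l) = 3*l (k(l) = l + 2*l = 3*l)
R = -12029/1854 (R = -174/27 + (3*3)/(-206) = -174*1/27 + 9*(-1/206) = -58/9 - 9/206 = -12029/1854 ≈ -6.4881)
s(-4)/R = 0/(-12029/1854) = 0*(-1854/12029) = 0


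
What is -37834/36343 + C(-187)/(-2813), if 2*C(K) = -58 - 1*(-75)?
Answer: -213471915/204465718 ≈ -1.0440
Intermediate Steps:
C(K) = 17/2 (C(K) = (-58 - 1*(-75))/2 = (-58 + 75)/2 = (½)*17 = 17/2)
-37834/36343 + C(-187)/(-2813) = -37834/36343 + (17/2)/(-2813) = -37834*1/36343 + (17/2)*(-1/2813) = -37834/36343 - 17/5626 = -213471915/204465718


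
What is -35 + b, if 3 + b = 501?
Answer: 463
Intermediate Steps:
b = 498 (b = -3 + 501 = 498)
-35 + b = -35 + 498 = 463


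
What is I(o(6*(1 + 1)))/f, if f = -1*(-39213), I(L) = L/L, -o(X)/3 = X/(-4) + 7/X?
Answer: 1/39213 ≈ 2.5502e-5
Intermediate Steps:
o(X) = -21/X + 3*X/4 (o(X) = -3*(X/(-4) + 7/X) = -3*(X*(-¼) + 7/X) = -3*(-X/4 + 7/X) = -3*(7/X - X/4) = -21/X + 3*X/4)
I(L) = 1
f = 39213
I(o(6*(1 + 1)))/f = 1/39213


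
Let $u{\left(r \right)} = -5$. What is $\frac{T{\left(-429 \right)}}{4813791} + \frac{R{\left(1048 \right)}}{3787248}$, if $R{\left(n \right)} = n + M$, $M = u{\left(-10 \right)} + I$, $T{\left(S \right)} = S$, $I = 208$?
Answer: $\frac{488591461}{2025668926352} \approx 0.0002412$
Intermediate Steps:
$M = 203$ ($M = -5 + 208 = 203$)
$R{\left(n \right)} = 203 + n$ ($R{\left(n \right)} = n + 203 = 203 + n$)
$\frac{T{\left(-429 \right)}}{4813791} + \frac{R{\left(1048 \right)}}{3787248} = - \frac{429}{4813791} + \frac{203 + 1048}{3787248} = \left(-429\right) \frac{1}{4813791} + 1251 \cdot \frac{1}{3787248} = - \frac{143}{1604597} + \frac{417}{1262416} = \frac{488591461}{2025668926352}$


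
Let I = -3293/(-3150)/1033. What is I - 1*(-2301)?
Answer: 7487342243/3253950 ≈ 2301.0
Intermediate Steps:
I = 3293/3253950 (I = -3293*(-1/3150)*(1/1033) = (3293/3150)*(1/1033) = 3293/3253950 ≈ 0.0010120)
I - 1*(-2301) = 3293/3253950 - 1*(-2301) = 3293/3253950 + 2301 = 7487342243/3253950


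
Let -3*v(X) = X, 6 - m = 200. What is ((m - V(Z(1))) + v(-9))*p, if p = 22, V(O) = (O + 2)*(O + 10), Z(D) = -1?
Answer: -4400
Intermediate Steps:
m = -194 (m = 6 - 1*200 = 6 - 200 = -194)
v(X) = -X/3
V(O) = (2 + O)*(10 + O)
((m - V(Z(1))) + v(-9))*p = ((-194 - (20 + (-1)² + 12*(-1))) - ⅓*(-9))*22 = ((-194 - (20 + 1 - 12)) + 3)*22 = ((-194 - 1*9) + 3)*22 = ((-194 - 9) + 3)*22 = (-203 + 3)*22 = -200*22 = -4400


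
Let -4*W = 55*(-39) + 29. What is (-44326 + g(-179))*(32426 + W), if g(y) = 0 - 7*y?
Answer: -1419470715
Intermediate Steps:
g(y) = -7*y
W = 529 (W = -(55*(-39) + 29)/4 = -(-2145 + 29)/4 = -¼*(-2116) = 529)
(-44326 + g(-179))*(32426 + W) = (-44326 - 7*(-179))*(32426 + 529) = (-44326 + 1253)*32955 = -43073*32955 = -1419470715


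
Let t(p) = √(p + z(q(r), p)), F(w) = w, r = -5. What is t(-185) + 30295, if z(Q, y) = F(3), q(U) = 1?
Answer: 30295 + I*√182 ≈ 30295.0 + 13.491*I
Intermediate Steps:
z(Q, y) = 3
t(p) = √(3 + p) (t(p) = √(p + 3) = √(3 + p))
t(-185) + 30295 = √(3 - 185) + 30295 = √(-182) + 30295 = I*√182 + 30295 = 30295 + I*√182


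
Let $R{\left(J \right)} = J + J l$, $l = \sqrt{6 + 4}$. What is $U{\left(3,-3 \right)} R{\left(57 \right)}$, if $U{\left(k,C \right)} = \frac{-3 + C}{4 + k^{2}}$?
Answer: $- \frac{342}{13} - \frac{342 \sqrt{10}}{13} \approx -109.5$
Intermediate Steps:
$l = \sqrt{10} \approx 3.1623$
$U{\left(k,C \right)} = \frac{-3 + C}{4 + k^{2}}$
$R{\left(J \right)} = J + J \sqrt{10}$
$U{\left(3,-3 \right)} R{\left(57 \right)} = \frac{-3 - 3}{4 + 3^{2}} \cdot 57 \left(1 + \sqrt{10}\right) = \frac{1}{4 + 9} \left(-6\right) \left(57 + 57 \sqrt{10}\right) = \frac{1}{13} \left(-6\right) \left(57 + 57 \sqrt{10}\right) = - \frac{6 \left(57 + 57 \sqrt{10}\right)}{13} = - \frac{342}{13} - \frac{342 \sqrt{10}}{13}$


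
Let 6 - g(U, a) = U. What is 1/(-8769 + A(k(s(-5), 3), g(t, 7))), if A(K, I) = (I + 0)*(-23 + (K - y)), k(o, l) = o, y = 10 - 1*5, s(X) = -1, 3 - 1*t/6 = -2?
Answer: -1/8073 ≈ -0.00012387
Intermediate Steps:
t = 30 (t = 18 - 6*(-2) = 18 + 12 = 30)
g(U, a) = 6 - U
y = 5 (y = 10 - 5 = 5)
A(K, I) = I*(-28 + K) (A(K, I) = (I + 0)*(-23 + (K - 1*5)) = I*(-23 + (K - 5)) = I*(-23 + (-5 + K)) = I*(-28 + K))
1/(-8769 + A(k(s(-5), 3), g(t, 7))) = 1/(-8769 + (6 - 1*30)*(-28 - 1)) = 1/(-8769 + (6 - 30)*(-29)) = 1/(-8769 - 24*(-29)) = 1/(-8769 + 696) = 1/(-8073) = -1/8073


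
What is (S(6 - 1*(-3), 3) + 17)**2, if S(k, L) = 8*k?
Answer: 7921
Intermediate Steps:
(S(6 - 1*(-3), 3) + 17)**2 = (8*(6 - 1*(-3)) + 17)**2 = (8*(6 + 3) + 17)**2 = (8*9 + 17)**2 = (72 + 17)**2 = 89**2 = 7921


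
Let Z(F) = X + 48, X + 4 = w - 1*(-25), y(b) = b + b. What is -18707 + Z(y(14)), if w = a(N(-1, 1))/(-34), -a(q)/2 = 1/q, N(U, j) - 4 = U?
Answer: -950537/51 ≈ -18638.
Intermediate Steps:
N(U, j) = 4 + U
y(b) = 2*b
a(q) = -2/q
w = 1/51 (w = -2/(4 - 1)/(-34) = -2/3*(-1/34) = -2*⅓*(-1/34) = -⅔*(-1/34) = 1/51 ≈ 0.019608)
X = 1072/51 (X = -4 + (1/51 - 1*(-25)) = -4 + (1/51 + 25) = -4 + 1276/51 = 1072/51 ≈ 21.020)
Z(F) = 3520/51 (Z(F) = 1072/51 + 48 = 3520/51)
-18707 + Z(y(14)) = -18707 + 3520/51 = -950537/51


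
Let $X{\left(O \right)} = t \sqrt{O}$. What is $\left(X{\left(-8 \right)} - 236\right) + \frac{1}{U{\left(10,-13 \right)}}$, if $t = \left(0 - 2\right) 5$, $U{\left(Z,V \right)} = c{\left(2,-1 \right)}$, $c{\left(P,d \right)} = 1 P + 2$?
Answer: $- \frac{943}{4} - 20 i \sqrt{2} \approx -235.75 - 28.284 i$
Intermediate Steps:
$c{\left(P,d \right)} = 2 + P$ ($c{\left(P,d \right)} = P + 2 = 2 + P$)
$U{\left(Z,V \right)} = 4$ ($U{\left(Z,V \right)} = 2 + 2 = 4$)
$t = -10$ ($t = \left(0 - 2\right) 5 = \left(-2\right) 5 = -10$)
$X{\left(O \right)} = - 10 \sqrt{O}$
$\left(X{\left(-8 \right)} - 236\right) + \frac{1}{U{\left(10,-13 \right)}} = \left(- 10 \sqrt{-8} - 236\right) + \frac{1}{4} = \left(- 10 \cdot 2 i \sqrt{2} - 236\right) + \frac{1}{4} = \left(- 20 i \sqrt{2} - 236\right) + \frac{1}{4} = \left(-236 - 20 i \sqrt{2}\right) + \frac{1}{4} = - \frac{943}{4} - 20 i \sqrt{2}$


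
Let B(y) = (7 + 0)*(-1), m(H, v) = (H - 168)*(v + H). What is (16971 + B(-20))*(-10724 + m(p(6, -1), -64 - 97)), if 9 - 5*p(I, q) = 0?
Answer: 6673230464/25 ≈ 2.6693e+8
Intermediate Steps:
p(I, q) = 9/5 (p(I, q) = 9/5 - ⅕*0 = 9/5 + 0 = 9/5)
m(H, v) = (-168 + H)*(H + v)
B(y) = -7 (B(y) = 7*(-1) = -7)
(16971 + B(-20))*(-10724 + m(p(6, -1), -64 - 97)) = (16971 - 7)*(-10724 + ((9/5)² - 168*9/5 - 168*(-64 - 97) + 9*(-64 - 97)/5)) = 16964*(-10724 + (81/25 - 1512/5 - 168*(-161) + (9/5)*(-161))) = 16964*(-10724 + (81/25 - 1512/5 + 27048 - 1449/5)) = 16964*(-10724 + 661476/25) = 16964*(393376/25) = 6673230464/25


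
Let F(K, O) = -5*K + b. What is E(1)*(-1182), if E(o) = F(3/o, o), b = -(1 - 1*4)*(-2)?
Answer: 24822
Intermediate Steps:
b = -6 (b = -(1 - 4)*(-2) = -1*(-3)*(-2) = 3*(-2) = -6)
F(K, O) = -6 - 5*K (F(K, O) = -5*K - 6 = -6 - 5*K)
E(o) = -6 - 15/o
E(1)*(-1182) = (-6 - 15/1)*(-1182) = (-6 - 15*1)*(-1182) = (-6 - 15)*(-1182) = -21*(-1182) = 24822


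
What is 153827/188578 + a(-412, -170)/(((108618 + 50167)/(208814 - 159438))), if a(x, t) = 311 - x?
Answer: 6756442778339/29943357730 ≈ 225.64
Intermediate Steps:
153827/188578 + a(-412, -170)/(((108618 + 50167)/(208814 - 159438))) = 153827/188578 + (311 - 1*(-412))/(((108618 + 50167)/(208814 - 159438))) = 153827*(1/188578) + (311 + 412)/((158785/49376)) = 153827/188578 + 723/((158785*(1/49376))) = 153827/188578 + 723/(158785/49376) = 153827/188578 + 723*(49376/158785) = 153827/188578 + 35698848/158785 = 6756442778339/29943357730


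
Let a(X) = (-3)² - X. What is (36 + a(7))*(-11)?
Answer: -418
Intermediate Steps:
a(X) = 9 - X
(36 + a(7))*(-11) = (36 + (9 - 1*7))*(-11) = (36 + (9 - 7))*(-11) = (36 + 2)*(-11) = 38*(-11) = -418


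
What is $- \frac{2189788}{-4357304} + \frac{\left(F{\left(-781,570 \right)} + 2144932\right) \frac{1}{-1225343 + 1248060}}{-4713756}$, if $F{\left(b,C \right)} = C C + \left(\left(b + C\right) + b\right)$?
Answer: $\frac{14654811638107601}{29161909268103738} \approx 0.50253$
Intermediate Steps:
$F{\left(b,C \right)} = C + C^{2} + 2 b$ ($F{\left(b,C \right)} = C^{2} + \left(\left(C + b\right) + b\right) = C^{2} + \left(C + 2 b\right) = C + C^{2} + 2 b$)
$- \frac{2189788}{-4357304} + \frac{\left(F{\left(-781,570 \right)} + 2144932\right) \frac{1}{-1225343 + 1248060}}{-4713756} = - \frac{2189788}{-4357304} + \frac{\left(\left(570 + 570^{2} + 2 \left(-781\right)\right) + 2144932\right) \frac{1}{-1225343 + 1248060}}{-4713756} = \left(-2189788\right) \left(- \frac{1}{4357304}\right) + \frac{\left(570 + 324900 - 1562\right) + 2144932}{22717} \left(- \frac{1}{4713756}\right) = \frac{547447}{1089326} + \left(323908 + 2144932\right) \frac{1}{22717} \left(- \frac{1}{4713756}\right) = \frac{547447}{1089326} + 2468840 \cdot \frac{1}{22717} \left(- \frac{1}{4713756}\right) = \frac{547447}{1089326} + \frac{2468840}{22717} \left(- \frac{1}{4713756}\right) = \frac{547447}{1089326} - \frac{617210}{26770598763} = \frac{14654811638107601}{29161909268103738}$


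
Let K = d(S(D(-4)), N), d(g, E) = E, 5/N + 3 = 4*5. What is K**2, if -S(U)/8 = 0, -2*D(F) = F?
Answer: 25/289 ≈ 0.086505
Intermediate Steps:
D(F) = -F/2
S(U) = 0 (S(U) = -8*0 = 0)
N = 5/17 (N = 5/(-3 + 4*5) = 5/(-3 + 20) = 5/17 ≈ 0.29412)
K = 5/17 ≈ 0.29412
K**2 = (5/17)**2 = 25/289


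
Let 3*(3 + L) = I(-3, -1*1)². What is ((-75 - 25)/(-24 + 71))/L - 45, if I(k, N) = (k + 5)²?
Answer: -15105/329 ≈ -45.912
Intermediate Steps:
I(k, N) = (5 + k)²
L = 7/3 (L = -3 + ((5 - 3)²)²/3 = -3 + (2²)²/3 = -3 + (⅓)*4² = -3 + (⅓)*16 = -3 + 16/3 = 7/3 ≈ 2.3333)
((-75 - 25)/(-24 + 71))/L - 45 = ((-75 - 25)/(-24 + 71))/(7/3) - 45 = 3*(-100/47)/7 - 45 = 3*(-100*1/47)/7 - 45 = (3/7)*(-100/47) - 45 = -300/329 - 45 = -15105/329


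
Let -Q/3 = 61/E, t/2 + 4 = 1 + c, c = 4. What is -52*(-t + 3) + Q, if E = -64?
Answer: -3145/64 ≈ -49.141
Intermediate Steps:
t = 2 (t = -8 + 2*(1 + 4) = -8 + 2*5 = -8 + 10 = 2)
Q = 183/64 (Q = -183/(-64) = -183*(-1)/64 = -3*(-61/64) = 183/64 ≈ 2.8594)
-52*(-t + 3) + Q = -52*(-1*2 + 3) + 183/64 = -52*(-2 + 3) + 183/64 = -52*1 + 183/64 = -52 + 183/64 = -3145/64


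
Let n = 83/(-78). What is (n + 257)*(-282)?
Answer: -938261/13 ≈ -72174.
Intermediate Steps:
n = -83/78 (n = 83*(-1/78) = -83/78 ≈ -1.0641)
(n + 257)*(-282) = (-83/78 + 257)*(-282) = (19963/78)*(-282) = -938261/13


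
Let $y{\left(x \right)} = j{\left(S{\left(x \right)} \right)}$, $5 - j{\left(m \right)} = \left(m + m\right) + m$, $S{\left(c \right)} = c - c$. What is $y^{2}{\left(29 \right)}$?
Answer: $25$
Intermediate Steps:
$S{\left(c \right)} = 0$
$j{\left(m \right)} = 5 - 3 m$ ($j{\left(m \right)} = 5 - \left(\left(m + m\right) + m\right) = 5 - \left(2 m + m\right) = 5 - 3 m$)
$y{\left(x \right)} = 5$ ($y{\left(x \right)} = 5 - 0 = 5 + 0 = 5$)
$y^{2}{\left(29 \right)} = 5^{2} = 25$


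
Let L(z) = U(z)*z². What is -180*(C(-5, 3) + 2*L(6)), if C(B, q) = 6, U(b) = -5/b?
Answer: 9720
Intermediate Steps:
L(z) = -5*z (L(z) = (-5/z)*z² = -5*z)
-180*(C(-5, 3) + 2*L(6)) = -180*(6 + 2*(-5*6)) = -180*(6 + 2*(-30)) = -180*(6 - 60) = -180*(-54) = 9720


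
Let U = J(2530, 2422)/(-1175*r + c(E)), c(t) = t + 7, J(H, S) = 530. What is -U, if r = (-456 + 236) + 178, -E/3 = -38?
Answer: -530/49471 ≈ -0.010713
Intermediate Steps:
E = 114 (E = -3*(-38) = 114)
r = -42 (r = -220 + 178 = -42)
c(t) = 7 + t
U = 530/49471 (U = 530/(-1175*(-42) + (7 + 114)) = 530/(49350 + 121) = 530/49471 ≈ 0.010713)
-U = -1*530/49471 = -530/49471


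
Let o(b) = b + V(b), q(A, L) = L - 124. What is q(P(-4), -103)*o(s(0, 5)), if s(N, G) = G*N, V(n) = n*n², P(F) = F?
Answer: 0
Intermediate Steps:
q(A, L) = -124 + L
V(n) = n³
o(b) = b + b³
q(P(-4), -103)*o(s(0, 5)) = (-124 - 103)*(5*0 + (5*0)³) = -227*(0 + 0³) = -227*(0 + 0) = -227*0 = 0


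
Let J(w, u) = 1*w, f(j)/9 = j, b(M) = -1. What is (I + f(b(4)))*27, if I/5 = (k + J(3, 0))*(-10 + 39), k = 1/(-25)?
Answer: 56727/5 ≈ 11345.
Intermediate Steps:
f(j) = 9*j
J(w, u) = w
k = -1/25 ≈ -0.040000
I = 2146/5 (I = 5*((-1/25 + 3)*(-10 + 39)) = 5*((74/25)*29) = 5*(2146/25) = 2146/5 ≈ 429.20)
(I + f(b(4)))*27 = (2146/5 + 9*(-1))*27 = (2146/5 - 9)*27 = (2101/5)*27 = 56727/5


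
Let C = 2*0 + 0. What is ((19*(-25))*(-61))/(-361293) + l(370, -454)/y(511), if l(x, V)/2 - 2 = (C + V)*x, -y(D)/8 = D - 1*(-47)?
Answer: 10104100559/134400996 ≈ 75.179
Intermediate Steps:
y(D) = -376 - 8*D (y(D) = -8*(D - 1*(-47)) = -8*(D + 47) = -8*(47 + D) = -376 - 8*D)
C = 0 (C = 0 + 0 = 0)
l(x, V) = 4 + 2*V*x (l(x, V) = 4 + 2*((0 + V)*x) = 4 + 2*(V*x) = 4 + 2*V*x)
((19*(-25))*(-61))/(-361293) + l(370, -454)/y(511) = ((19*(-25))*(-61))/(-361293) + (4 + 2*(-454)*370)/(-376 - 8*511) = -475*(-61)*(-1/361293) + (4 - 335960)/(-376 - 4088) = 28975*(-1/361293) - 335956/(-4464) = -28975/361293 - 335956*(-1/4464) = -28975/361293 + 83989/1116 = 10104100559/134400996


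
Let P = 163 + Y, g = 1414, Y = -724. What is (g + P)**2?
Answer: 727609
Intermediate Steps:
P = -561 (P = 163 - 724 = -561)
(g + P)**2 = (1414 - 561)**2 = 853**2 = 727609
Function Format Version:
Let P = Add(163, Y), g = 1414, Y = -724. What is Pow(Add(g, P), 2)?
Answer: 727609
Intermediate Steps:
P = -561 (P = Add(163, -724) = -561)
Pow(Add(g, P), 2) = Pow(Add(1414, -561), 2) = Pow(853, 2) = 727609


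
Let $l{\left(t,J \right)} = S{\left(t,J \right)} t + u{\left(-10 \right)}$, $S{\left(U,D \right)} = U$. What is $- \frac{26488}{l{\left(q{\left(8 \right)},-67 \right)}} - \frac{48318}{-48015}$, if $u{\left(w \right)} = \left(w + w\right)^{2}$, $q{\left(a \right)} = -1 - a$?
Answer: $- \frac{416193454}{7698405} \approx -54.062$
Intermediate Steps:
$u{\left(w \right)} = 4 w^{2}$ ($u{\left(w \right)} = \left(2 w\right)^{2} = 4 w^{2}$)
$l{\left(t,J \right)} = 400 + t^{2}$ ($l{\left(t,J \right)} = t t + 4 \left(-10\right)^{2} = t^{2} + 4 \cdot 100 = t^{2} + 400 = 400 + t^{2}$)
$- \frac{26488}{l{\left(q{\left(8 \right)},-67 \right)}} - \frac{48318}{-48015} = - \frac{26488}{400 + \left(-1 - 8\right)^{2}} - \frac{48318}{-48015} = - \frac{26488}{400 + \left(-1 - 8\right)^{2}} - - \frac{16106}{16005} = - \frac{26488}{400 + \left(-9\right)^{2}} + \frac{16106}{16005} = - \frac{26488}{400 + 81} + \frac{16106}{16005} = - \frac{26488}{481} + \frac{16106}{16005} = - \frac{416193454}{7698405}$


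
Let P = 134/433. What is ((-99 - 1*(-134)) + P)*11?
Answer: 168179/433 ≈ 388.40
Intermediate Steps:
P = 134/433 (P = 134*(1/433) = 134/433 ≈ 0.30947)
((-99 - 1*(-134)) + P)*11 = ((-99 - 1*(-134)) + 134/433)*11 = ((-99 + 134) + 134/433)*11 = (35 + 134/433)*11 = (15289/433)*11 = 168179/433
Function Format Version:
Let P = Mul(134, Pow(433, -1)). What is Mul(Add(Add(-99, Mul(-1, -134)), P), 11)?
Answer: Rational(168179, 433) ≈ 388.40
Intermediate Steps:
P = Rational(134, 433) (P = Mul(134, Rational(1, 433)) = Rational(134, 433) ≈ 0.30947)
Mul(Add(Add(-99, Mul(-1, -134)), P), 11) = Mul(Add(Add(-99, Mul(-1, -134)), Rational(134, 433)), 11) = Mul(Add(Add(-99, 134), Rational(134, 433)), 11) = Mul(Add(35, Rational(134, 433)), 11) = Mul(Rational(15289, 433), 11) = Rational(168179, 433)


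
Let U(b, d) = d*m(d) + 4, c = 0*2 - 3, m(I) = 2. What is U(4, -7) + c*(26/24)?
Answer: -53/4 ≈ -13.250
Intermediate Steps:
c = -3 (c = 0 - 3 = -3)
U(b, d) = 4 + 2*d (U(b, d) = d*2 + 4 = 2*d + 4 = 4 + 2*d)
U(4, -7) + c*(26/24) = (4 + 2*(-7)) - 78/24 = (4 - 14) - 78/24 = -10 - 3*13/12 = -10 - 13/4 = -53/4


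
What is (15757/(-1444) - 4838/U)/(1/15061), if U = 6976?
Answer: -220091860143/1259168 ≈ -1.7479e+5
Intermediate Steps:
(15757/(-1444) - 4838/U)/(1/15061) = (15757/(-1444) - 4838/6976)/(1/15061) = (15757*(-1/1444) - 4838*1/6976)/(1/15061) = (-15757/1444 - 2419/3488)*15061 = -14613363/1259168*15061 = -220091860143/1259168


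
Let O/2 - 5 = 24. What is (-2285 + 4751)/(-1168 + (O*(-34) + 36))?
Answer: -1233/1552 ≈ -0.79446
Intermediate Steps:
O = 58 (O = 10 + 2*24 = 10 + 48 = 58)
(-2285 + 4751)/(-1168 + (O*(-34) + 36)) = (-2285 + 4751)/(-1168 + (58*(-34) + 36)) = 2466/(-1168 + (-1972 + 36)) = 2466/(-1168 - 1936) = 2466/(-3104) = 2466*(-1/3104) = -1233/1552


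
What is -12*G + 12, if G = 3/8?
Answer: 15/2 ≈ 7.5000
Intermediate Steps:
G = 3/8 (G = 3*(1/8) = 3/8 ≈ 0.37500)
-12*G + 12 = -12*3/8 + 12 = -9/2 + 12 = 15/2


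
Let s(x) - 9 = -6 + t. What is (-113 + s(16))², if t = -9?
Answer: 14161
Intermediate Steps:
s(x) = -6 (s(x) = 9 + (-6 - 9) = 9 - 15 = -6)
(-113 + s(16))² = (-113 - 6)² = (-119)² = 14161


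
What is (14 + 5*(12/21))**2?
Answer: 13924/49 ≈ 284.16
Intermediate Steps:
(14 + 5*(12/21))**2 = (14 + 5*(12*(1/21)))**2 = (14 + 5*(4/7))**2 = (14 + 20/7)**2 = (118/7)**2 = 13924/49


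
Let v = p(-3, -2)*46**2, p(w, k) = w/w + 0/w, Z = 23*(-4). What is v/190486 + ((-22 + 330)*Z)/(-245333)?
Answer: 11693154/92356723 ≈ 0.12661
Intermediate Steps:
Z = -92
p(w, k) = 1 (p(w, k) = 1 + 0 = 1)
v = 2116 (v = 1*46**2 = 1*2116 = 2116)
v/190486 + ((-22 + 330)*Z)/(-245333) = 2116/190486 + ((-22 + 330)*(-92))/(-245333) = 2116*(1/190486) + (308*(-92))*(-1/245333) = 46/4141 - 28336*(-1/245333) = 46/4141 + 2576/22303 = 11693154/92356723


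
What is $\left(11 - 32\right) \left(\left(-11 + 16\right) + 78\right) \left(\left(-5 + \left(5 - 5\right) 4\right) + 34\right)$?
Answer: $-50547$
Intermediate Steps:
$\left(11 - 32\right) \left(\left(-11 + 16\right) + 78\right) \left(\left(-5 + \left(5 - 5\right) 4\right) + 34\right) = - 21 \left(5 + 78\right) \left(\left(-5 + \left(5 - 5\right) 4\right) + 34\right) = \left(-21\right) 83 \left(\left(-5 + 0 \cdot 4\right) + 34\right) = - 1743 \left(\left(-5 + 0\right) + 34\right) = - 1743 \left(-5 + 34\right) = \left(-1743\right) 29 = -50547$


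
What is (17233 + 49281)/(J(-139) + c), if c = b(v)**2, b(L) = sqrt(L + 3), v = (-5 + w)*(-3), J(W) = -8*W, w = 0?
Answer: 33257/565 ≈ 58.862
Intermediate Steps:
v = 15 (v = (-5 + 0)*(-3) = -5*(-3) = 15)
b(L) = sqrt(3 + L)
c = 18 (c = (sqrt(3 + 15))**2 = (sqrt(18))**2 = (3*sqrt(2))**2 = 18)
(17233 + 49281)/(J(-139) + c) = (17233 + 49281)/(-8*(-139) + 18) = 66514/(1112 + 18) = 66514/1130 = 66514*(1/1130) = 33257/565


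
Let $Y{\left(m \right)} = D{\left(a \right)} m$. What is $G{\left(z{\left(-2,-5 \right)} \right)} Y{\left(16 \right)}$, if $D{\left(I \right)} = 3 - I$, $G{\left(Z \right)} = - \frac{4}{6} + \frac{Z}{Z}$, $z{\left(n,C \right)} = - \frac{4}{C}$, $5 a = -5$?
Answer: $\frac{64}{3} \approx 21.333$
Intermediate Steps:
$a = -1$ ($a = \frac{1}{5} \left(-5\right) = -1$)
$z{\left(n,C \right)} = - \frac{4}{C}$
$G{\left(Z \right)} = \frac{1}{3}$ ($G{\left(Z \right)} = \left(-4\right) \frac{1}{6} + 1 = - \frac{2}{3} + 1 = \frac{1}{3}$)
$Y{\left(m \right)} = 4 m$ ($Y{\left(m \right)} = \left(3 - -1\right) m = \left(3 + 1\right) m = 4 m$)
$G{\left(z{\left(-2,-5 \right)} \right)} Y{\left(16 \right)} = \frac{4 \cdot 16}{3} = \frac{1}{3} \cdot 64 = \frac{64}{3}$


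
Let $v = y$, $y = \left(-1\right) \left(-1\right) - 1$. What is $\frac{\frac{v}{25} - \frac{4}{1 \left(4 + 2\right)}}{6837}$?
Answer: $- \frac{2}{20511} \approx -9.7509 \cdot 10^{-5}$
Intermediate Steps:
$y = 0$ ($y = 1 - 1 = 0$)
$v = 0$
$\frac{\frac{v}{25} - \frac{4}{1 \left(4 + 2\right)}}{6837} = \frac{\frac{0}{25} - \frac{4}{1 \left(4 + 2\right)}}{6837} = \left(0 \cdot \frac{1}{25} - \frac{4}{1 \cdot 6}\right) \frac{1}{6837} = \left(0 - \frac{4}{6}\right) \frac{1}{6837} = \left(0 - \frac{2}{3}\right) \frac{1}{6837} = \left(- \frac{2}{3}\right) \frac{1}{6837} = - \frac{2}{20511}$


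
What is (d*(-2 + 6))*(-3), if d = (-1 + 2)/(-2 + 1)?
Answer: 12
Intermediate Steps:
d = -1 (d = 1/(-1) = 1*(-1) = -1)
(d*(-2 + 6))*(-3) = -(-2 + 6)*(-3) = -1*4*(-3) = -4*(-3) = 12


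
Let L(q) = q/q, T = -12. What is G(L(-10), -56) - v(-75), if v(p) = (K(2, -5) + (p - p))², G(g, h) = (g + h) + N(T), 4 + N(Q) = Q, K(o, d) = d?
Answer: -96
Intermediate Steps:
N(Q) = -4 + Q
L(q) = 1
G(g, h) = -16 + g + h (G(g, h) = (g + h) + (-4 - 12) = (g + h) - 16 = -16 + g + h)
v(p) = 25 (v(p) = (-5 + (p - p))² = (-5 + 0)² = (-5)² = 25)
G(L(-10), -56) - v(-75) = (-16 + 1 - 56) - 1*25 = -71 - 25 = -96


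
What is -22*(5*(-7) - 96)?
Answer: 2882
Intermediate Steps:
-22*(5*(-7) - 96) = -22*(-35 - 96) = -22*(-131) = 2882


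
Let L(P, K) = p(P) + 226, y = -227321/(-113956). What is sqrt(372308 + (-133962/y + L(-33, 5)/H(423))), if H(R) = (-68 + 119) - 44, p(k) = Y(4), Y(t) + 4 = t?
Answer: sqrt(772749239908426746)/1591247 ≈ 552.44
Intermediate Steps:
Y(t) = -4 + t
p(k) = 0 (p(k) = -4 + 4 = 0)
y = 227321/113956 (y = -227321*(-1/113956) = 227321/113956 ≈ 1.9948)
H(R) = 7 (H(R) = 51 - 44 = 7)
L(P, K) = 226 (L(P, K) = 0 + 226 = 226)
sqrt(372308 + (-133962/y + L(-33, 5)/H(423))) = sqrt(372308 + (-133962/227321/113956 + 226/7)) = sqrt(372308 + (-133962*113956/227321 + 226*(1/7))) = sqrt(372308 + (-15265773672/227321 + 226/7)) = sqrt(372308 - 106809041158/1591247) = sqrt(485624946918/1591247) = sqrt(772749239908426746)/1591247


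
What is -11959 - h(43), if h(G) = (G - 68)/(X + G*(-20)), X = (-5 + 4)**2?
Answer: -10272806/859 ≈ -11959.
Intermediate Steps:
X = 1 (X = (-1)**2 = 1)
h(G) = (-68 + G)/(1 - 20*G) (h(G) = (G - 68)/(1 + G*(-20)) = (-68 + G)/(1 - 20*G))
-11959 - h(43) = -11959 - (68 - 1*43)/(-1 + 20*43) = -11959 - (68 - 43)/(-1 + 860) = -11959 - 25/859 = -10272806/859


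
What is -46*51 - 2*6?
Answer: -2358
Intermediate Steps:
-46*51 - 2*6 = -2346 - 12 = -2358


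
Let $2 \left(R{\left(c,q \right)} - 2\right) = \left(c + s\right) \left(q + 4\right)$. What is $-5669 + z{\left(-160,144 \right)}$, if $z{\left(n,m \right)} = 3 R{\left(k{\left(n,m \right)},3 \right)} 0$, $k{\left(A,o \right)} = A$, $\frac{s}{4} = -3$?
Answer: $-5669$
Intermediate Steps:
$s = -12$ ($s = 4 \left(-3\right) = -12$)
$R{\left(c,q \right)} = 2 + \frac{\left(-12 + c\right) \left(4 + q\right)}{2}$ ($R{\left(c,q \right)} = 2 + \frac{\left(c - 12\right) \left(q + 4\right)}{2} = 2 + \frac{\left(-12 + c\right) \left(4 + q\right)}{2}$)
$z{\left(n,m \right)} = 0$ ($z{\left(n,m \right)} = 3 \left(-22 - 18 + 2 n + \frac{1}{2} n 3\right) 0 = 3 \left(-22 - 18 + 2 n + \frac{3 n}{2}\right) 0 = 3 \left(-40 + \frac{7 n}{2}\right) 0 = \left(-120 + \frac{21 n}{2}\right) 0 = 0$)
$-5669 + z{\left(-160,144 \right)} = -5669 + 0 = -5669$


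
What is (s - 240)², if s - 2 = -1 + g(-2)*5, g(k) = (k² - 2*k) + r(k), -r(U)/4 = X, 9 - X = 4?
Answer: 89401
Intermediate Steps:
X = 5 (X = 9 - 1*4 = 9 - 4 = 5)
r(U) = -20 (r(U) = -4*5 = -20)
g(k) = -20 + k² - 2*k (g(k) = (k² - 2*k) - 20 = -20 + k² - 2*k)
s = -59 (s = 2 + (-1 + (-20 + (-2)² - 2*(-2))*5) = 2 + (-1 + (-20 + 4 + 4)*5) = 2 + (-1 - 12*5) = 2 + (-1 - 60) = 2 - 61 = -59)
(s - 240)² = (-59 - 240)² = (-299)² = 89401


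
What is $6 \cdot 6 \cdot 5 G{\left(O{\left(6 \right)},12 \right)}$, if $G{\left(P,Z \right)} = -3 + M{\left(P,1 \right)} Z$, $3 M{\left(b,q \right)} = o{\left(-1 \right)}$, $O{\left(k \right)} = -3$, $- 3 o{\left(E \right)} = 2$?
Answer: $-1020$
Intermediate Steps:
$o{\left(E \right)} = - \frac{2}{3}$ ($o{\left(E \right)} = \left(- \frac{1}{3}\right) 2 = - \frac{2}{3}$)
$M{\left(b,q \right)} = - \frac{2}{9}$ ($M{\left(b,q \right)} = \frac{1}{3} \left(- \frac{2}{3}\right) = - \frac{2}{9}$)
$G{\left(P,Z \right)} = -3 - \frac{2 Z}{9}$
$6 \cdot 6 \cdot 5 G{\left(O{\left(6 \right)},12 \right)} = 6 \cdot 6 \cdot 5 \left(-3 - \frac{8}{3}\right) = 36 \cdot 5 \left(-3 - \frac{8}{3}\right) = 180 \left(- \frac{17}{3}\right) = -1020$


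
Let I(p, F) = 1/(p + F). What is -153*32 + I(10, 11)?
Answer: -102815/21 ≈ -4896.0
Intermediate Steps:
I(p, F) = 1/(F + p)
-153*32 + I(10, 11) = -153*32 + 1/(11 + 10) = -4896 + 1/21 = -102815/21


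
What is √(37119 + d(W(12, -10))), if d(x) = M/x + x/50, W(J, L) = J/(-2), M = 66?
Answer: √927697/5 ≈ 192.63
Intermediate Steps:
W(J, L) = -J/2 (W(J, L) = J*(-½) = -J/2)
d(x) = 66/x + x/50
√(37119 + d(W(12, -10))) = √(37119 + (66/((-½*12)) + (-½*12)/50)) = √(37119 + (66/(-6) + (1/50)*(-6))) = √(37119 + (66*(-⅙) - 3/25)) = √(37119 + (-11 - 3/25)) = √(37119 - 278/25) = √(927697/25) = √927697/5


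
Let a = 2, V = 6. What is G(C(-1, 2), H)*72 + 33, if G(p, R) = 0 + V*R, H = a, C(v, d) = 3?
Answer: 897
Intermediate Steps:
H = 2
G(p, R) = 6*R (G(p, R) = 0 + 6*R = 6*R)
G(C(-1, 2), H)*72 + 33 = (6*2)*72 + 33 = 12*72 + 33 = 864 + 33 = 897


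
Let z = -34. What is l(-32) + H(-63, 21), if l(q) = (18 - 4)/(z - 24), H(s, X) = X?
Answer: 602/29 ≈ 20.759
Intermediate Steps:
l(q) = -7/29 (l(q) = (18 - 4)/(-34 - 24) = 14/(-58) = 14*(-1/58) = -7/29)
l(-32) + H(-63, 21) = -7/29 + 21 = 602/29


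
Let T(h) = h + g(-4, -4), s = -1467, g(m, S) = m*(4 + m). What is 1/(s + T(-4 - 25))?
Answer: -1/1496 ≈ -0.00066845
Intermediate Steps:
T(h) = h (T(h) = h - 4*(4 - 4) = h - 4*0 = h + 0 = h)
1/(s + T(-4 - 25)) = 1/(-1467 + (-4 - 25)) = 1/(-1467 - 29) = 1/(-1496) = -1/1496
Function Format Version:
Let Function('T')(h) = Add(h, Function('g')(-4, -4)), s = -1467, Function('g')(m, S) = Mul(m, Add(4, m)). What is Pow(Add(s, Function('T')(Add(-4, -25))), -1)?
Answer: Rational(-1, 1496) ≈ -0.00066845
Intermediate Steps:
Function('T')(h) = h (Function('T')(h) = Add(h, Mul(-4, Add(4, -4))) = Add(h, Mul(-4, 0)) = Add(h, 0) = h)
Pow(Add(s, Function('T')(Add(-4, -25))), -1) = Pow(Add(-1467, Add(-4, -25)), -1) = Pow(Add(-1467, -29), -1) = Pow(-1496, -1) = Rational(-1, 1496)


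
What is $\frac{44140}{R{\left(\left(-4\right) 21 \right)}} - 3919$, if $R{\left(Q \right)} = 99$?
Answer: $- \frac{343841}{99} \approx -3473.1$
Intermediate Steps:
$\frac{44140}{R{\left(\left(-4\right) 21 \right)}} - 3919 = \frac{44140}{99} - 3919 = - \frac{343841}{99}$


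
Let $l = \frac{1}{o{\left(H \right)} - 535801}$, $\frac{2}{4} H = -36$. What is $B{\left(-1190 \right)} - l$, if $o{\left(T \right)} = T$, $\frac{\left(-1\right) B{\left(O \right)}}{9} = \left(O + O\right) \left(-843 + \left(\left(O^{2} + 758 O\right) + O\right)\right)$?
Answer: $\frac{5877480110704021}{535873} \approx 1.0968 \cdot 10^{10}$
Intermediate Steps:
$H = -72$ ($H = 2 \left(-36\right) = -72$)
$B{\left(O \right)} = - 18 O \left(-843 + O^{2} + 759 O\right)$ ($B{\left(O \right)} = - 9 \left(O + O\right) \left(-843 + \left(\left(O^{2} + 758 O\right) + O\right)\right) = - 9 \cdot 2 O \left(-843 + \left(O^{2} + 759 O\right)\right) = - 9 \cdot 2 O \left(-843 + O^{2} + 759 O\right) = - 18 O \left(-843 + O^{2} + 759 O\right)$)
$l = - \frac{1}{535873}$ ($l = \frac{1}{-72 - 535801} = \frac{1}{-535873} = - \frac{1}{535873} \approx -1.8661 \cdot 10^{-6}$)
$B{\left(-1190 \right)} - l = 18 \left(-1190\right) \left(843 - \left(-1190\right)^{2} - -903210\right) - - \frac{1}{535873} = 18 \left(-1190\right) \left(843 - 1416100 + 903210\right) + \frac{1}{535873} = 18 \left(-1190\right) \left(-512047\right) + \frac{1}{535873} = 10968046740 + \frac{1}{535873} = \frac{5877480110704021}{535873}$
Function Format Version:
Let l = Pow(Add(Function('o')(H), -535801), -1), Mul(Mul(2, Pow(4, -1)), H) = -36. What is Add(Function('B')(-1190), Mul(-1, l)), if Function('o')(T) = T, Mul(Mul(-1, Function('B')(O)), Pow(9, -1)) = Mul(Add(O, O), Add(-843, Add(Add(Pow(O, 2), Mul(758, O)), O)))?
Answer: Rational(5877480110704021, 535873) ≈ 1.0968e+10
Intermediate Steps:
H = -72 (H = Mul(2, -36) = -72)
Function('B')(O) = Mul(-18, O, Add(-843, Pow(O, 2), Mul(759, O))) (Function('B')(O) = Mul(-9, Mul(Add(O, O), Add(-843, Add(Add(Pow(O, 2), Mul(758, O)), O)))) = Mul(-9, Mul(Mul(2, O), Add(-843, Add(Pow(O, 2), Mul(759, O))))) = Mul(-9, Mul(Mul(2, O), Add(-843, Pow(O, 2), Mul(759, O)))) = Mul(-9, Mul(2, O, Add(-843, Pow(O, 2), Mul(759, O)))) = Mul(-18, O, Add(-843, Pow(O, 2), Mul(759, O))))
l = Rational(-1, 535873) (l = Pow(Add(-72, -535801), -1) = Pow(-535873, -1) = Rational(-1, 535873) ≈ -1.8661e-6)
Add(Function('B')(-1190), Mul(-1, l)) = Add(Mul(18, -1190, Add(843, Mul(-1, Pow(-1190, 2)), Mul(-759, -1190))), Mul(-1, Rational(-1, 535873))) = Add(Mul(18, -1190, Add(843, Mul(-1, 1416100), 903210)), Rational(1, 535873)) = Add(Mul(18, -1190, Add(843, -1416100, 903210)), Rational(1, 535873)) = Add(Mul(18, -1190, -512047), Rational(1, 535873)) = Add(10968046740, Rational(1, 535873)) = Rational(5877480110704021, 535873)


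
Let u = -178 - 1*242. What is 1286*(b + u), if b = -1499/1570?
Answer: -424958057/785 ≈ -5.4135e+5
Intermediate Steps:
b = -1499/1570 (b = -1499*1/1570 = -1499/1570 ≈ -0.95478)
u = -420 (u = -178 - 242 = -420)
1286*(b + u) = 1286*(-1499/1570 - 420) = 1286*(-660899/1570) = -424958057/785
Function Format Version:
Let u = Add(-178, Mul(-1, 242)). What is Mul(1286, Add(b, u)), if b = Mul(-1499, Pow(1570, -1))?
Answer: Rational(-424958057, 785) ≈ -5.4135e+5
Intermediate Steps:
b = Rational(-1499, 1570) (b = Mul(-1499, Rational(1, 1570)) = Rational(-1499, 1570) ≈ -0.95478)
u = -420 (u = Add(-178, -242) = -420)
Mul(1286, Add(b, u)) = Mul(1286, Add(Rational(-1499, 1570), -420)) = Mul(1286, Rational(-660899, 1570)) = Rational(-424958057, 785)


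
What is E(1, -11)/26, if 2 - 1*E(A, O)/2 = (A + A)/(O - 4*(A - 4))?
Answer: 0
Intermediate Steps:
E(A, O) = 4 - 4*A/(16 + O - 4*A) (E(A, O) = 4 - 2*(A + A)/(O - 4*(A - 4)) = 4 - 2*2*A/(O - 4*(-4 + A)) = 4 - 2*2*A/(O + (16 - 4*A)) = 4 - 2*2*A/(16 + O - 4*A) = 4 - 4*A/(16 + O - 4*A))
E(1, -11)/26 = (4*(16 - 11 - 5*1)/(16 - 11 - 4*1))/26 = (4*(16 - 11 - 5)/(16 - 11 - 4))*(1/26) = (4*0/1)*(1/26) = (4*1*0)*(1/26) = 0*(1/26) = 0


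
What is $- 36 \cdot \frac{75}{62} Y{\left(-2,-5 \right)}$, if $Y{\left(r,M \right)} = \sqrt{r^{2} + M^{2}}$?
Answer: $- \frac{1350 \sqrt{29}}{31} \approx -234.52$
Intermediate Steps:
$Y{\left(r,M \right)} = \sqrt{M^{2} + r^{2}}$
$- 36 \cdot \frac{75}{62} Y{\left(-2,-5 \right)} = - 36 \cdot \frac{75}{62} \sqrt{\left(-5\right)^{2} + \left(-2\right)^{2}} = - 36 \cdot 75 \cdot \frac{1}{62} \sqrt{25 + 4} = \left(-36\right) \frac{75}{62} \sqrt{29} = - \frac{1350 \sqrt{29}}{31}$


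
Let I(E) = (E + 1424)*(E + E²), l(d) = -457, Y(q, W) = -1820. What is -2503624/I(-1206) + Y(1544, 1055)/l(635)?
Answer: 143859844658/36194872995 ≈ 3.9746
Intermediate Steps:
I(E) = (1424 + E)*(E + E²)
-2503624/I(-1206) + Y(1544, 1055)/l(635) = -2503624*(-1/(1206*(1424 + (-1206)² + 1425*(-1206)))) - 1820/(-457) = -2503624*(-1/(1206*(1424 + 1454436 - 1718550))) - 1820*(-1/457) = -2503624/((-1206*(-262690))) + 1820/457 = -2503624/316804140 + 1820/457 = -2503624*1/316804140 + 1820/457 = -625906/79201035 + 1820/457 = 143859844658/36194872995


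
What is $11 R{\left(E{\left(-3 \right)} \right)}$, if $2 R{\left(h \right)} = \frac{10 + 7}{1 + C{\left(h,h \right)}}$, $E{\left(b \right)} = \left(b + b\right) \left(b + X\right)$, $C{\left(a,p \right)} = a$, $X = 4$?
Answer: $- \frac{187}{10} \approx -18.7$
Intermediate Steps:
$E{\left(b \right)} = 2 b \left(4 + b\right)$ ($E{\left(b \right)} = \left(b + b\right) \left(b + 4\right) = 2 b \left(4 + b\right)$)
$R{\left(h \right)} = \frac{17}{2 \left(1 + h\right)}$ ($R{\left(h \right)} = \frac{\left(10 + 7\right) \frac{1}{1 + h}}{2} = \frac{17 \frac{1}{1 + h}}{2} = \frac{17}{2 \left(1 + h\right)}$)
$11 R{\left(E{\left(-3 \right)} \right)} = 11 \frac{17}{2 \left(1 + 2 \left(-3\right) \left(4 - 3\right)\right)} = 11 \frac{17}{2 \left(1 + 2 \left(-3\right) 1\right)} = 11 \frac{17}{2 \left(1 - 6\right)} = 11 \frac{17}{2 \left(-5\right)} = 11 \cdot \frac{17}{2} \left(- \frac{1}{5}\right) = 11 \left(- \frac{17}{10}\right) = - \frac{187}{10}$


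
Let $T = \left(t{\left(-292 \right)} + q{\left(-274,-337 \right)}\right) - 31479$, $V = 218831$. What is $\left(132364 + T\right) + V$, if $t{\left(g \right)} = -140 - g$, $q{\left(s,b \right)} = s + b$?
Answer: $319257$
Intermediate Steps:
$q{\left(s,b \right)} = b + s$
$T = -31938$ ($T = \left(\left(-140 - -292\right) - 611\right) - 31479 = \left(\left(-140 + 292\right) - 611\right) - 31479 = \left(152 - 611\right) - 31479 = -459 - 31479 = -31938$)
$\left(132364 + T\right) + V = \left(132364 - 31938\right) + 218831 = 100426 + 218831 = 319257$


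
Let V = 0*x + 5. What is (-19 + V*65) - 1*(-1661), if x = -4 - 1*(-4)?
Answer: 1967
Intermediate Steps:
x = 0 (x = -4 + 4 = 0)
V = 5 (V = 0*0 + 5 = 0 + 5 = 5)
(-19 + V*65) - 1*(-1661) = (-19 + 5*65) - 1*(-1661) = (-19 + 325) + 1661 = 306 + 1661 = 1967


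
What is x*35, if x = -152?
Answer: -5320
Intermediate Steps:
x*35 = -152*35 = -5320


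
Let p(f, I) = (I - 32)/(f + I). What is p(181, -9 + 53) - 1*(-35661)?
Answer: 2674579/75 ≈ 35661.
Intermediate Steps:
p(f, I) = (-32 + I)/(I + f)
p(181, -9 + 53) - 1*(-35661) = (-32 + (-9 + 53))/((-9 + 53) + 181) - 1*(-35661) = (-32 + 44)/(44 + 181) + 35661 = 12/225 + 35661 = (1/225)*12 + 35661 = 4/75 + 35661 = 2674579/75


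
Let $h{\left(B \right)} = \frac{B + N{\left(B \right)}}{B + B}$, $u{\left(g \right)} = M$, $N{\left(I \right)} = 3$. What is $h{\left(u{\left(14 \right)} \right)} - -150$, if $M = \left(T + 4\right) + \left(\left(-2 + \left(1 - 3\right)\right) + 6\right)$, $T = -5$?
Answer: $152$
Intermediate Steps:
$M = 1$ ($M = \left(-5 + 4\right) + \left(\left(-2 + \left(1 - 3\right)\right) + 6\right) = -1 + \left(\left(-2 - 2\right) + 6\right) = -1 + \left(-4 + 6\right) = -1 + 2 = 1$)
$u{\left(g \right)} = 1$
$h{\left(B \right)} = \frac{3 + B}{2 B}$ ($h{\left(B \right)} = \frac{B + 3}{B + B} = \frac{3 + B}{2 B}$)
$h{\left(u{\left(14 \right)} \right)} - -150 = \frac{3 + 1}{2 \cdot 1} - -150 = \frac{1}{2} \cdot 1 \cdot 4 + 150 = 2 + 150 = 152$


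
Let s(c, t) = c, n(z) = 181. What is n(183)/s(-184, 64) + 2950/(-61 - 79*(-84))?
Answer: -25891/48392 ≈ -0.53503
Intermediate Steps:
n(183)/s(-184, 64) + 2950/(-61 - 79*(-84)) = 181/(-184) + 2950/(-61 - 79*(-84)) = 181*(-1/184) + 2950/(-61 + 6636) = -181/184 + 2950/6575 = -181/184 + 2950*(1/6575) = -181/184 + 118/263 = -25891/48392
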